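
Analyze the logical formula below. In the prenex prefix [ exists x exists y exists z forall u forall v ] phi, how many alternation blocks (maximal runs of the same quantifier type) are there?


Quantifier-type sequence: E E E A A  (A=forall, E=exists)
Group into maximal same-type runs:
  Ex3 | Ax2
Number of blocks = 2

2


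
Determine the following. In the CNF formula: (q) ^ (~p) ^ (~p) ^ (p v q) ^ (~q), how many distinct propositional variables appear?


Identify each variable that appears in the formula.
Variables found: p, q
Count = 2

2


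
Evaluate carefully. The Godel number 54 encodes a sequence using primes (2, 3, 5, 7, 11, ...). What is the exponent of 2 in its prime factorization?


Factorize 54 by dividing by 2 repeatedly.
Division steps: 2 divides 54 exactly 1 time(s).
Exponent of 2 = 1

1


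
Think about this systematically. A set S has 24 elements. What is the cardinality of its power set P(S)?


The power set of a set with n elements has 2^n elements.
|P(S)| = 2^24 = 16777216

16777216


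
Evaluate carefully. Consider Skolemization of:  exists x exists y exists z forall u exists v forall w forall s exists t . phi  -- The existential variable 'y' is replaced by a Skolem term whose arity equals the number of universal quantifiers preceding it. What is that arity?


Quantifier prefix: exists x exists y exists z forall u exists v forall w forall s exists t
'y' is existentially quantified at position 2.
No universal quantifiers precede it.
Skolem function arity = 0 (a Skolem constant)

0


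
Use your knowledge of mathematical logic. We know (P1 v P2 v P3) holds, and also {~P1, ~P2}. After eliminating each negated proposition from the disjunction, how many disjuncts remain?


Original disjuncts (3): P1, P2, P3
Negated (eliminate): ~P1, ~P2
Remaining disjuncts: P3
Count = 3 - 2 = 1

1


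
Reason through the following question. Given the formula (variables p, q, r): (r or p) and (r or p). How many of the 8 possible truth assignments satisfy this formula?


Evaluate all 8 assignments for p, q, r:
p=0, q=0, r=0: 0
p=0, q=0, r=1: 1
p=0, q=1, r=0: 0
p=0, q=1, r=1: 1
p=1, q=0, r=0: 1
p=1, q=0, r=1: 1
p=1, q=1, r=0: 1
p=1, q=1, r=1: 1
Satisfying count = 6

6


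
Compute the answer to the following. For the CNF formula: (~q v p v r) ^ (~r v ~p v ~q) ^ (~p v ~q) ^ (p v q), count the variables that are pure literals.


Check each variable for pure literal status:
p: mixed (not pure)
q: mixed (not pure)
r: mixed (not pure)
Pure literal count = 0

0


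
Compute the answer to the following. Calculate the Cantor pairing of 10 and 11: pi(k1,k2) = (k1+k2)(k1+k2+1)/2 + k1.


k1 + k2 = 21
(k1+k2)(k1+k2+1)/2 = 21 * 22 / 2 = 231
pi = 231 + 10 = 241

241


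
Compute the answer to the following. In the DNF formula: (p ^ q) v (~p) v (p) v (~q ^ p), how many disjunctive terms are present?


A DNF formula is a disjunction of terms (conjunctions).
Terms are separated by v.
Counting the disjuncts: 4 terms.

4


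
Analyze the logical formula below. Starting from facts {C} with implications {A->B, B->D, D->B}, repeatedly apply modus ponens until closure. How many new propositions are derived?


Initial facts: {C}
Apply modus ponens to closure:
  (no implication fires)
Final known: {C}
New propositions: {(none)}
Count = 0

0


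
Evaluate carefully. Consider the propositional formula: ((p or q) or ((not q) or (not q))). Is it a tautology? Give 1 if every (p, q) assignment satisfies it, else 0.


Check all 4 assignments:
p=0, q=0: 1
p=0, q=1: 1
p=1, q=0: 1
p=1, q=1: 1
Satisfying count = 4/4.
Tautology iff count = 4: yes.

1


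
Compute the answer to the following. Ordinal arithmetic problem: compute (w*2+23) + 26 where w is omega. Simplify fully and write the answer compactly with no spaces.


Compute (w*2+23) + 26.
Ordinal + is associative but NOT commutative; for finite n>0, n + w = w but w + n stays w+n.
By associativity: (w*2+23) + 26 = w*2 + (23+26) = w*2+49.
Result = w*2+49

w*2+49


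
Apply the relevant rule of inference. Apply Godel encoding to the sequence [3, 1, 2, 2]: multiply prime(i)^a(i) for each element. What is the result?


Encode each element as an exponent of the corresponding prime:
  2^3 = 8
  3^1 = 3
  5^2 = 25
  7^2 = 49
Product = 8 * 3 * 25 * 49 = 29400

29400


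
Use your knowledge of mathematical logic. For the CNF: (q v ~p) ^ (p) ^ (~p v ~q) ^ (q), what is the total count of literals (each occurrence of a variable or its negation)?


Counting literals in each clause:
Clause 1: 2 literal(s)
Clause 2: 1 literal(s)
Clause 3: 2 literal(s)
Clause 4: 1 literal(s)
Total = 6

6


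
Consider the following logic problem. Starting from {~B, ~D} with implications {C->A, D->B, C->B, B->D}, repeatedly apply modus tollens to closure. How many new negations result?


Initial negated facts: {~B, ~D}
Apply modus tollens to closure:
  ~B and C->B  =>  ~C
Final negated: {~B, ~C, ~D}
New negations: {~C}
Count = 1

1


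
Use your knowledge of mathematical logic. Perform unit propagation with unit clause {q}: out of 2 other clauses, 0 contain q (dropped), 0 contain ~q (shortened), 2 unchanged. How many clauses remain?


Satisfied (removed): 0
Shortened (remain): 0
Unchanged (remain): 2
Remaining = 0 + 2 = 2

2


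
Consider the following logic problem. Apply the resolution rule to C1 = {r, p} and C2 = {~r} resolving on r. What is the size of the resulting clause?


Remove r from C1 and ~r from C2.
C1 remainder: {p}
C2 remainder: {}
Union (resolvent): {p}
Resolvent has 1 literal(s).

1


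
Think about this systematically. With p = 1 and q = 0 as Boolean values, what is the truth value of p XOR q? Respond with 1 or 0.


p = 1, q = 0
Operation: p XOR q
Evaluate: 1 XOR 0 = 1

1


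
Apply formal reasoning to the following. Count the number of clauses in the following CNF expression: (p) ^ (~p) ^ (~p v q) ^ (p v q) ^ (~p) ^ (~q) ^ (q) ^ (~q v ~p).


A CNF formula is a conjunction of clauses.
Clauses are separated by ^.
Counting the conjuncts: 8 clauses.

8


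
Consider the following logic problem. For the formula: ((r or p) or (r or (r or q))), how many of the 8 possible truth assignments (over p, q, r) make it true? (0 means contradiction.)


Check all 8 assignments:
p=0, q=0, r=0: 0
p=0, q=0, r=1: 1
p=0, q=1, r=0: 1
p=0, q=1, r=1: 1
p=1, q=0, r=0: 1
p=1, q=0, r=1: 1
p=1, q=1, r=0: 1
p=1, q=1, r=1: 1
Count of True = 7

7


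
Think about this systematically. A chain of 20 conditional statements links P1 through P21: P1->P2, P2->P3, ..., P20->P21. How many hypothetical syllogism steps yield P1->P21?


With 20 implications in a chain connecting 21 propositions:
P1->P2, P2->P3, ..., P20->P21
Steps needed = (number of implications) - 1 = 20 - 1 = 19

19


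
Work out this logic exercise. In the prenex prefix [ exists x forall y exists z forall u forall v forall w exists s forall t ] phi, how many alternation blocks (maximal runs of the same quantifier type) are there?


Quantifier-type sequence: E A E A A A E A  (A=forall, E=exists)
Group into maximal same-type runs:
  Ex1 | Ax1 | Ex1 | Ax3 | Ex1 | Ax1
Number of blocks = 6

6


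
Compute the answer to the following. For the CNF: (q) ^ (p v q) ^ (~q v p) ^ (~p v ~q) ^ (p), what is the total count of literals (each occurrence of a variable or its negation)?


Counting literals in each clause:
Clause 1: 1 literal(s)
Clause 2: 2 literal(s)
Clause 3: 2 literal(s)
Clause 4: 2 literal(s)
Clause 5: 1 literal(s)
Total = 8

8


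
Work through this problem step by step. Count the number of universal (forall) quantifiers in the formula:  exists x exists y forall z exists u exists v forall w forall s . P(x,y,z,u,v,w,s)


Quantifier prefix: exists x exists y forall z exists u exists v forall w forall s
Mark each quantifier type:
  E E U E E U U
Universal count = 3, Existential count = 4
Asked for universal (forall) quantifiers: 3

3


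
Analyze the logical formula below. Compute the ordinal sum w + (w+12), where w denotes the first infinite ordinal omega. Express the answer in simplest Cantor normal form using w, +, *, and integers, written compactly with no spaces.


Compute w + (w+12).
Ordinal + is associative but NOT commutative; for finite n>0, n + w = w but w + n stays w+n.
w + (w+12) = (w+w) + 12 = w*2+12.
Result = w*2+12

w*2+12


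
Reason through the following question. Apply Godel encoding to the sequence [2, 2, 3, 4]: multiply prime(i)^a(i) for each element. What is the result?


Encode each element as an exponent of the corresponding prime:
  2^2 = 4
  3^2 = 9
  5^3 = 125
  7^4 = 2401
Product = 4 * 9 * 125 * 2401 = 10804500

10804500


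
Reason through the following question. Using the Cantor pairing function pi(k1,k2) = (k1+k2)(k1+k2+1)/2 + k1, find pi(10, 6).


k1 + k2 = 16
(k1+k2)(k1+k2+1)/2 = 16 * 17 / 2 = 136
pi = 136 + 10 = 146

146


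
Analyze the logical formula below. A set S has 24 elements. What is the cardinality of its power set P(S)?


The power set of a set with n elements has 2^n elements.
|P(S)| = 2^24 = 16777216

16777216


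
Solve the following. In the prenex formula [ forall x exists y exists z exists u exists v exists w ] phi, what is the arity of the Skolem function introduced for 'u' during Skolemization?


Quantifier prefix: forall x exists y exists z exists u exists v exists w
'u' is existentially quantified at position 4.
Universal variables preceding it: x
Skolem function arity = 1

1


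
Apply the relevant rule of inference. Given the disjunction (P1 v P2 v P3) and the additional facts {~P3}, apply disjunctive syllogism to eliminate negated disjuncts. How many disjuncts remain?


Original disjuncts (3): P1, P2, P3
Negated (eliminate): ~P3
Remaining disjuncts: P1, P2
Count = 3 - 1 = 2

2


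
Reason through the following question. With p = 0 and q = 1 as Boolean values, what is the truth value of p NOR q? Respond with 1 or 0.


p = 0, q = 1
Operation: p NOR q
Evaluate: 0 NOR 1 = 0

0


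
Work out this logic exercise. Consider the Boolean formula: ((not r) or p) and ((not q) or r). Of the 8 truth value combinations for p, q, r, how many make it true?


Evaluate all 8 assignments for p, q, r:
p=0, q=0, r=0: 1
p=0, q=0, r=1: 0
p=0, q=1, r=0: 0
p=0, q=1, r=1: 0
p=1, q=0, r=0: 1
p=1, q=0, r=1: 1
p=1, q=1, r=0: 0
p=1, q=1, r=1: 1
Satisfying count = 4

4


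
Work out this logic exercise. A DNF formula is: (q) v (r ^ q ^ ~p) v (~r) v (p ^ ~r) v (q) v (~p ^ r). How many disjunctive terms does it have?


A DNF formula is a disjunction of terms (conjunctions).
Terms are separated by v.
Counting the disjuncts: 6 terms.

6


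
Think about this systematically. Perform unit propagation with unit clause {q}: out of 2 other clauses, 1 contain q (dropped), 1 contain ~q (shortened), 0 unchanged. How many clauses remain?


Satisfied (removed): 1
Shortened (remain): 1
Unchanged (remain): 0
Remaining = 1 + 0 = 1

1


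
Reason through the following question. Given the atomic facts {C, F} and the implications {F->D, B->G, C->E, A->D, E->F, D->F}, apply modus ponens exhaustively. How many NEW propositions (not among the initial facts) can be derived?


Initial facts: {C, F}
Apply modus ponens to closure:
  F and F->D  =>  D
  C and C->E  =>  E
Final known: {C, D, E, F}
New propositions: {D, E}
Count = 2

2


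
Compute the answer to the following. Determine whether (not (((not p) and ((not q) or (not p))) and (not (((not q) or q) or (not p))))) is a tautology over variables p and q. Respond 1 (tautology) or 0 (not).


Check all 4 assignments:
p=0, q=0: 1
p=0, q=1: 1
p=1, q=0: 1
p=1, q=1: 1
Satisfying count = 4/4.
Tautology iff count = 4: yes.

1


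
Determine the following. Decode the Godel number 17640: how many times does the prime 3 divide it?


Factorize 17640 by dividing by 3 repeatedly.
Division steps: 3 divides 17640 exactly 2 time(s).
Exponent of 3 = 2

2


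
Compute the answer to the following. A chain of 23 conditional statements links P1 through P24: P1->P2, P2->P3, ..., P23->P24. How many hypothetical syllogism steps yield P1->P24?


With 23 implications in a chain connecting 24 propositions:
P1->P2, P2->P3, ..., P23->P24
Steps needed = (number of implications) - 1 = 23 - 1 = 22

22


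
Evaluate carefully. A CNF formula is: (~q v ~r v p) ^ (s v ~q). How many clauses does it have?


A CNF formula is a conjunction of clauses.
Clauses are separated by ^.
Counting the conjuncts: 2 clauses.

2


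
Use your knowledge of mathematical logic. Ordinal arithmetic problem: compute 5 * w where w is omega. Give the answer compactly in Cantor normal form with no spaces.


Compute 5 * w.
Ordinal * is associative and left-distributive over +, but NOT commutative; for finite n>1, n*w = w but w*n stays w*n.
For finite n>0, n * w = sup{n*k : k<w} = w. So 5 * w = w.
Result = w

w


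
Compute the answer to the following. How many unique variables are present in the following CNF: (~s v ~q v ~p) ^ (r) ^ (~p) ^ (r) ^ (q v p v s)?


Identify each variable that appears in the formula.
Variables found: p, q, r, s
Count = 4

4


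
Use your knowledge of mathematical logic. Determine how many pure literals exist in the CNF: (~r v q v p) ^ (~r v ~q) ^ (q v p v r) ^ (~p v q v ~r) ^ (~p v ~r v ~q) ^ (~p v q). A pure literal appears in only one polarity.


Check each variable for pure literal status:
p: mixed (not pure)
q: mixed (not pure)
r: mixed (not pure)
Pure literal count = 0

0


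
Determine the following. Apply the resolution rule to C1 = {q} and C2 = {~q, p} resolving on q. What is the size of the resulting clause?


Remove q from C1 and ~q from C2.
C1 remainder: {}
C2 remainder: {p}
Union (resolvent): {p}
Resolvent has 1 literal(s).

1


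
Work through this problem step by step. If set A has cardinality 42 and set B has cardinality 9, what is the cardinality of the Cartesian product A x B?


The Cartesian product A x B contains all ordered pairs (a, b).
|A x B| = |A| * |B| = 42 * 9 = 378

378


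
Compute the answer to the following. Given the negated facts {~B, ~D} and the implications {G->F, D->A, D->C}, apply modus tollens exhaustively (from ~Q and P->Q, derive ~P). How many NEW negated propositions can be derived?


Initial negated facts: {~B, ~D}
Apply modus tollens to closure:
  (no implication fires)
Final negated: {~B, ~D}
New negations: {(none)}
Count = 0

0


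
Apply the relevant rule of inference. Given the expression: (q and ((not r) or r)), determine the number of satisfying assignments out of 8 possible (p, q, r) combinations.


Check all 8 assignments:
p=0, q=0, r=0: 0
p=0, q=0, r=1: 0
p=0, q=1, r=0: 1
p=0, q=1, r=1: 1
p=1, q=0, r=0: 0
p=1, q=0, r=1: 0
p=1, q=1, r=0: 1
p=1, q=1, r=1: 1
Count of True = 4

4


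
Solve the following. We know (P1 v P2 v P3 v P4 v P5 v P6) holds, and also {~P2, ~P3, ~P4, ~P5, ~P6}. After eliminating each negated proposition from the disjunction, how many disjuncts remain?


Original disjuncts (6): P1, P2, P3, P4, P5, P6
Negated (eliminate): ~P2, ~P3, ~P4, ~P5, ~P6
Remaining disjuncts: P1
Count = 6 - 5 = 1

1


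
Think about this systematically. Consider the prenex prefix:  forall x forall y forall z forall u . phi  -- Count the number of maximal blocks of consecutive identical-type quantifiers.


Quantifier-type sequence: A A A A  (A=forall, E=exists)
Group into maximal same-type runs:
  Ax4
Number of blocks = 1

1


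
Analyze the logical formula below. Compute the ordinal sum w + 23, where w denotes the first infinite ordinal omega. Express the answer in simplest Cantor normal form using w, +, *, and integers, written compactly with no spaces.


Compute w + 23.
Ordinal + is associative but NOT commutative; for finite n>0, n + w = w but w + n stays w+n.
w + 23 is already in normal form (a successor ordinal beyond w).
Result = w+23

w+23


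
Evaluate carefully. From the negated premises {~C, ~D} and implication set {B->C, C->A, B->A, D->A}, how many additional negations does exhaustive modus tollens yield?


Initial negated facts: {~C, ~D}
Apply modus tollens to closure:
  ~C and B->C  =>  ~B
Final negated: {~B, ~C, ~D}
New negations: {~B}
Count = 1

1


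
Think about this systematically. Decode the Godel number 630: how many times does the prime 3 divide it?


Factorize 630 by dividing by 3 repeatedly.
Division steps: 3 divides 630 exactly 2 time(s).
Exponent of 3 = 2

2


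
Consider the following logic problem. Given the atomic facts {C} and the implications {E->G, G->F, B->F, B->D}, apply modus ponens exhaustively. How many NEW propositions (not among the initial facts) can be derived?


Initial facts: {C}
Apply modus ponens to closure:
  (no implication fires)
Final known: {C}
New propositions: {(none)}
Count = 0

0


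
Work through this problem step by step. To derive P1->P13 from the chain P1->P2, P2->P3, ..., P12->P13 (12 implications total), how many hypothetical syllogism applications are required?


With 12 implications in a chain connecting 13 propositions:
P1->P2, P2->P3, ..., P12->P13
Steps needed = (number of implications) - 1 = 12 - 1 = 11

11


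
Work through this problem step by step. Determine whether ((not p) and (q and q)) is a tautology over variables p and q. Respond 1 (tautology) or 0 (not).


Check all 4 assignments:
p=0, q=0: 0
p=0, q=1: 1
p=1, q=0: 0
p=1, q=1: 0
Satisfying count = 1/4.
Tautology iff count = 4: no.

0


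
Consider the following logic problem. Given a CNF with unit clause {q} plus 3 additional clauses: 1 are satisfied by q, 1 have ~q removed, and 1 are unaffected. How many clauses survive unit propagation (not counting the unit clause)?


Satisfied (removed): 1
Shortened (remain): 1
Unchanged (remain): 1
Remaining = 1 + 1 = 2

2


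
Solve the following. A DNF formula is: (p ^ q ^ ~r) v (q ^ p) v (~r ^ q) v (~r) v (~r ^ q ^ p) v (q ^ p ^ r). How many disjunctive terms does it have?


A DNF formula is a disjunction of terms (conjunctions).
Terms are separated by v.
Counting the disjuncts: 6 terms.

6


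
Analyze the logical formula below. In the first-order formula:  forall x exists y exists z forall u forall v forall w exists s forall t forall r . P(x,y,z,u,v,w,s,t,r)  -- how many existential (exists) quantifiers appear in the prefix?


Quantifier prefix: forall x exists y exists z forall u forall v forall w exists s forall t forall r
Mark each quantifier type:
  U E E U U U E U U
Universal count = 6, Existential count = 3
Asked for existential (exists) quantifiers: 3

3


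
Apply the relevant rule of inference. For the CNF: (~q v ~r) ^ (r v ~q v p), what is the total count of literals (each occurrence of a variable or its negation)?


Counting literals in each clause:
Clause 1: 2 literal(s)
Clause 2: 3 literal(s)
Total = 5

5


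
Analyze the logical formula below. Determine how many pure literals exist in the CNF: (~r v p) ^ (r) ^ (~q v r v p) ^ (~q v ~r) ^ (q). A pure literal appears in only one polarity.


Check each variable for pure literal status:
p: pure positive
q: mixed (not pure)
r: mixed (not pure)
Pure literal count = 1

1


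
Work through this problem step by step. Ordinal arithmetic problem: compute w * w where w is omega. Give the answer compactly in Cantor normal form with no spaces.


Compute w * w.
Ordinal * is associative and left-distributive over +, but NOT commutative; for finite n>1, n*w = w but w*n stays w*n.
w * w = w^2 by definition.
Result = w^2

w^2


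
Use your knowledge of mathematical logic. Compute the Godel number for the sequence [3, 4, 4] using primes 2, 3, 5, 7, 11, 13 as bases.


Encode each element as an exponent of the corresponding prime:
  2^3 = 8
  3^4 = 81
  5^4 = 625
Product = 8 * 81 * 625 = 405000

405000


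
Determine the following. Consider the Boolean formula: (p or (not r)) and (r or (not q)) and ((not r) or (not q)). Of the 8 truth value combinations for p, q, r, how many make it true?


Evaluate all 8 assignments for p, q, r:
p=0, q=0, r=0: 1
p=0, q=0, r=1: 0
p=0, q=1, r=0: 0
p=0, q=1, r=1: 0
p=1, q=0, r=0: 1
p=1, q=0, r=1: 1
p=1, q=1, r=0: 0
p=1, q=1, r=1: 0
Satisfying count = 3

3


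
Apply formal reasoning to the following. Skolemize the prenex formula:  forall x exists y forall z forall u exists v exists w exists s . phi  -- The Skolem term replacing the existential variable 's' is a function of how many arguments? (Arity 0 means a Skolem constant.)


Quantifier prefix: forall x exists y forall z forall u exists v exists w exists s
's' is existentially quantified at position 7.
Universal variables preceding it: x, z, u
Skolem function arity = 3

3


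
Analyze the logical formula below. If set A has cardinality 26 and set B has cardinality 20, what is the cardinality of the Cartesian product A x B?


The Cartesian product A x B contains all ordered pairs (a, b).
|A x B| = |A| * |B| = 26 * 20 = 520

520


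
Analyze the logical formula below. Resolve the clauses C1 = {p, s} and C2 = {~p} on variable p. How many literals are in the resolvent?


Remove p from C1 and ~p from C2.
C1 remainder: {s}
C2 remainder: {}
Union (resolvent): {s}
Resolvent has 1 literal(s).

1


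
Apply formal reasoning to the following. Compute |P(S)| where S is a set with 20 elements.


The power set of a set with n elements has 2^n elements.
|P(S)| = 2^20 = 1048576

1048576


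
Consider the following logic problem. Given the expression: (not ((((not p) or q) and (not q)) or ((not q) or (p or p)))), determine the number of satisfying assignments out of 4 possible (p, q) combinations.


Check all 4 assignments:
p=0, q=0: 0
p=0, q=1: 1
p=1, q=0: 0
p=1, q=1: 0
Count of True = 1

1


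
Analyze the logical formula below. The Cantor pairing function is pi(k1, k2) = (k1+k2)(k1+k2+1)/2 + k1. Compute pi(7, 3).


k1 + k2 = 10
(k1+k2)(k1+k2+1)/2 = 10 * 11 / 2 = 55
pi = 55 + 7 = 62

62


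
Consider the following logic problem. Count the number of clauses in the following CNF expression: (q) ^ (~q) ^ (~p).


A CNF formula is a conjunction of clauses.
Clauses are separated by ^.
Counting the conjuncts: 3 clauses.

3


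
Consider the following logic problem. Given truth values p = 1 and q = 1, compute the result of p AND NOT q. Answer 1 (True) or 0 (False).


p = 1, q = 1
Operation: p AND NOT q
Evaluate: 1 AND NOT 1 = 0

0


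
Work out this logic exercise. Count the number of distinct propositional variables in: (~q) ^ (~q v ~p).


Identify each variable that appears in the formula.
Variables found: p, q
Count = 2

2


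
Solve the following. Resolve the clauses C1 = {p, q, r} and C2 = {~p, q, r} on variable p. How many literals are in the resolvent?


Remove p from C1 and ~p from C2.
C1 remainder: {q, r}
C2 remainder: {q, r}
Union (resolvent): {q, r}
Resolvent has 2 literal(s).

2


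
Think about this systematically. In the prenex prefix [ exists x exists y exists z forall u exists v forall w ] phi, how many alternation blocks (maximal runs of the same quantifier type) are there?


Quantifier-type sequence: E E E A E A  (A=forall, E=exists)
Group into maximal same-type runs:
  Ex3 | Ax1 | Ex1 | Ax1
Number of blocks = 4

4


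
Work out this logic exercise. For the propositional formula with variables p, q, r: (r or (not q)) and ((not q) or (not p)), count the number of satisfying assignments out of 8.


Evaluate all 8 assignments for p, q, r:
p=0, q=0, r=0: 1
p=0, q=0, r=1: 1
p=0, q=1, r=0: 0
p=0, q=1, r=1: 1
p=1, q=0, r=0: 1
p=1, q=0, r=1: 1
p=1, q=1, r=0: 0
p=1, q=1, r=1: 0
Satisfying count = 5

5


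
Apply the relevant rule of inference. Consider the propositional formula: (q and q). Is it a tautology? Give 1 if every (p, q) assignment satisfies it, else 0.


Check all 4 assignments:
p=0, q=0: 0
p=0, q=1: 1
p=1, q=0: 0
p=1, q=1: 1
Satisfying count = 2/4.
Tautology iff count = 4: no.

0


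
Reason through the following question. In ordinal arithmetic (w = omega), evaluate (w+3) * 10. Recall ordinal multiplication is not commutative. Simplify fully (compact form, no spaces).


Compute (w+3) * 10.
Ordinal * is associative and left-distributive over +, but NOT commutative; for finite n>1, n*w = w but w*n stays w*n.
(w+3) * 10 = (w+3) repeated 10 times. Each intermediate +3 is absorbed by the following w; only the last survives: w*10+3.
Result = w*10+3

w*10+3


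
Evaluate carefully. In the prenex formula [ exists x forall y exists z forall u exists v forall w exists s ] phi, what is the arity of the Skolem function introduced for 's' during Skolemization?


Quantifier prefix: exists x forall y exists z forall u exists v forall w exists s
's' is existentially quantified at position 7.
Universal variables preceding it: y, u, w
Skolem function arity = 3

3


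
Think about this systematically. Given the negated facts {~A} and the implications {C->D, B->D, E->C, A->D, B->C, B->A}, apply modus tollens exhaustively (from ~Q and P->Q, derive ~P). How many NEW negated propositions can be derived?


Initial negated facts: {~A}
Apply modus tollens to closure:
  ~A and B->A  =>  ~B
Final negated: {~A, ~B}
New negations: {~B}
Count = 1

1


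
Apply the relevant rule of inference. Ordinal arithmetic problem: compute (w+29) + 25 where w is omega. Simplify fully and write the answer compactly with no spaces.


Compute (w+29) + 25.
Ordinal + is associative but NOT commutative; for finite n>0, n + w = w but w + n stays w+n.
By associativity: (w+29) + 25 = w + (29+25) = w+54.
Result = w+54

w+54


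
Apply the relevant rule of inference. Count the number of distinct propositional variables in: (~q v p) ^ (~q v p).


Identify each variable that appears in the formula.
Variables found: p, q
Count = 2

2


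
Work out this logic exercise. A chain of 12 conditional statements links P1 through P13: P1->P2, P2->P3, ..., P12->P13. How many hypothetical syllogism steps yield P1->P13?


With 12 implications in a chain connecting 13 propositions:
P1->P2, P2->P3, ..., P12->P13
Steps needed = (number of implications) - 1 = 12 - 1 = 11

11


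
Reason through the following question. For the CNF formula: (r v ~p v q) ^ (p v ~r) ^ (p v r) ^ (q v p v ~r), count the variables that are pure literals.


Check each variable for pure literal status:
p: mixed (not pure)
q: pure positive
r: mixed (not pure)
Pure literal count = 1

1


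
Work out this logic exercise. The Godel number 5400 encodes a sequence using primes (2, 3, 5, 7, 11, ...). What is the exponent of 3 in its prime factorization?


Factorize 5400 by dividing by 3 repeatedly.
Division steps: 3 divides 5400 exactly 3 time(s).
Exponent of 3 = 3

3


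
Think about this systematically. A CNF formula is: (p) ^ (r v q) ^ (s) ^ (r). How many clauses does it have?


A CNF formula is a conjunction of clauses.
Clauses are separated by ^.
Counting the conjuncts: 4 clauses.

4


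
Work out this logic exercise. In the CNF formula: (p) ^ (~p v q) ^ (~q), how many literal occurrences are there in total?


Counting literals in each clause:
Clause 1: 1 literal(s)
Clause 2: 2 literal(s)
Clause 3: 1 literal(s)
Total = 4

4


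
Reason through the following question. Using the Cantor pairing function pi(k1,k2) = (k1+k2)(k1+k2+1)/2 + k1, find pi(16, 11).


k1 + k2 = 27
(k1+k2)(k1+k2+1)/2 = 27 * 28 / 2 = 378
pi = 378 + 16 = 394

394


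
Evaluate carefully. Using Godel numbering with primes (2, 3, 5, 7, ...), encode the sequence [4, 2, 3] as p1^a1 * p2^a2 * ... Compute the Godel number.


Encode each element as an exponent of the corresponding prime:
  2^4 = 16
  3^2 = 9
  5^3 = 125
Product = 16 * 9 * 125 = 18000

18000


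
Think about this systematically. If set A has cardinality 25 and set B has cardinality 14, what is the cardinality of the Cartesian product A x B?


The Cartesian product A x B contains all ordered pairs (a, b).
|A x B| = |A| * |B| = 25 * 14 = 350

350


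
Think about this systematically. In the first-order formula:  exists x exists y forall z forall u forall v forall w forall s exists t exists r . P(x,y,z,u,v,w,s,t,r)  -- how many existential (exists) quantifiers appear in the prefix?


Quantifier prefix: exists x exists y forall z forall u forall v forall w forall s exists t exists r
Mark each quantifier type:
  E E U U U U U E E
Universal count = 5, Existential count = 4
Asked for existential (exists) quantifiers: 4

4


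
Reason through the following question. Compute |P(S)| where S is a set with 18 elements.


The power set of a set with n elements has 2^n elements.
|P(S)| = 2^18 = 262144

262144


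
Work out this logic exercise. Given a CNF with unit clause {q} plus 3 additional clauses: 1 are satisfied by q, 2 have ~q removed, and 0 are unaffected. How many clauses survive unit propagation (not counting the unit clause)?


Satisfied (removed): 1
Shortened (remain): 2
Unchanged (remain): 0
Remaining = 2 + 0 = 2

2


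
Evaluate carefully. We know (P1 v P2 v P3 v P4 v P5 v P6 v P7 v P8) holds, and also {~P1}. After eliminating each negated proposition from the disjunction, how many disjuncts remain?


Original disjuncts (8): P1, P2, P3, P4, P5, P6, P7, P8
Negated (eliminate): ~P1
Remaining disjuncts: P2, P3, P4, P5, P6, P7, P8
Count = 8 - 1 = 7

7


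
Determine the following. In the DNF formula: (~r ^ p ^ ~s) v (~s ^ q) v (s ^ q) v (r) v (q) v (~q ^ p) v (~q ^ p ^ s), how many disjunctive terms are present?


A DNF formula is a disjunction of terms (conjunctions).
Terms are separated by v.
Counting the disjuncts: 7 terms.

7


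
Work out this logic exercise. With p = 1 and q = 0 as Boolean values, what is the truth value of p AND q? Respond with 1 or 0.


p = 1, q = 0
Operation: p AND q
Evaluate: 1 AND 0 = 0

0


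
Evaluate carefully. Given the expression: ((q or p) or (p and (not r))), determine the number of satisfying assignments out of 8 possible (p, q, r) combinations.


Check all 8 assignments:
p=0, q=0, r=0: 0
p=0, q=0, r=1: 0
p=0, q=1, r=0: 1
p=0, q=1, r=1: 1
p=1, q=0, r=0: 1
p=1, q=0, r=1: 1
p=1, q=1, r=0: 1
p=1, q=1, r=1: 1
Count of True = 6

6


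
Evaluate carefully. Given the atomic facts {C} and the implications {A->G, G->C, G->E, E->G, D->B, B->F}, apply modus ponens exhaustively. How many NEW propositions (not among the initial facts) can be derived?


Initial facts: {C}
Apply modus ponens to closure:
  (no implication fires)
Final known: {C}
New propositions: {(none)}
Count = 0

0


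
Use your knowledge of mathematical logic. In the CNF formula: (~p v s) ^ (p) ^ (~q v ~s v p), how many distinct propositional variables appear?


Identify each variable that appears in the formula.
Variables found: p, q, s
Count = 3

3


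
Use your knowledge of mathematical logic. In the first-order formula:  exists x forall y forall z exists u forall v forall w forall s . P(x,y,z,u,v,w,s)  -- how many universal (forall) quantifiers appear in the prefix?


Quantifier prefix: exists x forall y forall z exists u forall v forall w forall s
Mark each quantifier type:
  E U U E U U U
Universal count = 5, Existential count = 2
Asked for universal (forall) quantifiers: 5

5


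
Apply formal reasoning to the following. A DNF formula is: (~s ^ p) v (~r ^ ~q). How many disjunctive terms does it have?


A DNF formula is a disjunction of terms (conjunctions).
Terms are separated by v.
Counting the disjuncts: 2 terms.

2


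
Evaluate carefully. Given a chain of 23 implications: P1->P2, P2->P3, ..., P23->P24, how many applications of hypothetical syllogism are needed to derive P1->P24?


With 23 implications in a chain connecting 24 propositions:
P1->P2, P2->P3, ..., P23->P24
Steps needed = (number of implications) - 1 = 23 - 1 = 22

22


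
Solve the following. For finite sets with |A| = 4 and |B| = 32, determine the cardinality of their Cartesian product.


The Cartesian product A x B contains all ordered pairs (a, b).
|A x B| = |A| * |B| = 4 * 32 = 128

128


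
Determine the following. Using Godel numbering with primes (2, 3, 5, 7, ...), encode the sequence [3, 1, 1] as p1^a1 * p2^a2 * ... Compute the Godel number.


Encode each element as an exponent of the corresponding prime:
  2^3 = 8
  3^1 = 3
  5^1 = 5
Product = 8 * 3 * 5 = 120

120


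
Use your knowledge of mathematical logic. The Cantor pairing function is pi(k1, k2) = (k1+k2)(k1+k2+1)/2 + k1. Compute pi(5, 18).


k1 + k2 = 23
(k1+k2)(k1+k2+1)/2 = 23 * 24 / 2 = 276
pi = 276 + 5 = 281

281


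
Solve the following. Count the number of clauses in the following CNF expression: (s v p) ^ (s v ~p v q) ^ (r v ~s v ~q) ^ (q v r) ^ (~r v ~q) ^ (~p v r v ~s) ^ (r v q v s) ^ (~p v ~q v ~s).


A CNF formula is a conjunction of clauses.
Clauses are separated by ^.
Counting the conjuncts: 8 clauses.

8


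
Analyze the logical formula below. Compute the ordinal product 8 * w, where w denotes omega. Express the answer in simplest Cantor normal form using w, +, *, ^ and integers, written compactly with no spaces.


Compute 8 * w.
Ordinal * is associative and left-distributive over +, but NOT commutative; for finite n>1, n*w = w but w*n stays w*n.
For finite n>0, n * w = sup{n*k : k<w} = w. So 8 * w = w.
Result = w

w


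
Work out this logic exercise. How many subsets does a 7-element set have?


The power set of a set with n elements has 2^n elements.
|P(S)| = 2^7 = 128

128


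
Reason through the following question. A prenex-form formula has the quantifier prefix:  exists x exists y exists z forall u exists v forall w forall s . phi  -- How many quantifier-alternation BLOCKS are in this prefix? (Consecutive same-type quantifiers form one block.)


Quantifier-type sequence: E E E A E A A  (A=forall, E=exists)
Group into maximal same-type runs:
  Ex3 | Ax1 | Ex1 | Ax2
Number of blocks = 4

4


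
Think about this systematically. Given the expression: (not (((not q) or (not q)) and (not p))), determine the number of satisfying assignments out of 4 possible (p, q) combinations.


Check all 4 assignments:
p=0, q=0: 0
p=0, q=1: 1
p=1, q=0: 1
p=1, q=1: 1
Count of True = 3

3


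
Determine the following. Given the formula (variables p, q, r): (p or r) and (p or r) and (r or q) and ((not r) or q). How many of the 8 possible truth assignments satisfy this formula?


Evaluate all 8 assignments for p, q, r:
p=0, q=0, r=0: 0
p=0, q=0, r=1: 0
p=0, q=1, r=0: 0
p=0, q=1, r=1: 1
p=1, q=0, r=0: 0
p=1, q=0, r=1: 0
p=1, q=1, r=0: 1
p=1, q=1, r=1: 1
Satisfying count = 3

3


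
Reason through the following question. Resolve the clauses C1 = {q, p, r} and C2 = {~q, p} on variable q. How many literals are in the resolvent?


Remove q from C1 and ~q from C2.
C1 remainder: {p, r}
C2 remainder: {p}
Union (resolvent): {p, r}
Resolvent has 2 literal(s).

2


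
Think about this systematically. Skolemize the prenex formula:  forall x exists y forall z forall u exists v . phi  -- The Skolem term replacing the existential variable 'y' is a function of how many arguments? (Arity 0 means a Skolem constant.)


Quantifier prefix: forall x exists y forall z forall u exists v
'y' is existentially quantified at position 2.
Universal variables preceding it: x
Skolem function arity = 1

1


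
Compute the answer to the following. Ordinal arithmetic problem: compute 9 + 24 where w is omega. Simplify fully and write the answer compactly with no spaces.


Compute 9 + 24.
Ordinal + is associative but NOT commutative; for finite n>0, n + w = w but w + n stays w+n.
Both operands finite; ordinal + agrees with natural +: 9 + 24 = 33.
Result = 33

33


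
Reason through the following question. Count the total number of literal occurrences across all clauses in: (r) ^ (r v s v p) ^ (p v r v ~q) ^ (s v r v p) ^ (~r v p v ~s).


Counting literals in each clause:
Clause 1: 1 literal(s)
Clause 2: 3 literal(s)
Clause 3: 3 literal(s)
Clause 4: 3 literal(s)
Clause 5: 3 literal(s)
Total = 13

13


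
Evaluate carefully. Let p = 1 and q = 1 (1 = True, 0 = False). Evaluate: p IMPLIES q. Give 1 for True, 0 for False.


p = 1, q = 1
Operation: p IMPLIES q
Evaluate: 1 IMPLIES 1 = 1

1


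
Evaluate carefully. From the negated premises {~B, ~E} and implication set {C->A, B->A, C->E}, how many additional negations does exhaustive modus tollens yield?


Initial negated facts: {~B, ~E}
Apply modus tollens to closure:
  ~E and C->E  =>  ~C
Final negated: {~B, ~C, ~E}
New negations: {~C}
Count = 1

1


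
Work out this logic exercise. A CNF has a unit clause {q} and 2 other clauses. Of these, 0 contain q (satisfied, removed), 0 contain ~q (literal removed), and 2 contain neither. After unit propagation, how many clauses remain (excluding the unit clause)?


Satisfied (removed): 0
Shortened (remain): 0
Unchanged (remain): 2
Remaining = 0 + 2 = 2

2


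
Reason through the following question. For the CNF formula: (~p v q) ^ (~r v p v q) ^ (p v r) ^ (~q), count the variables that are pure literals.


Check each variable for pure literal status:
p: mixed (not pure)
q: mixed (not pure)
r: mixed (not pure)
Pure literal count = 0

0


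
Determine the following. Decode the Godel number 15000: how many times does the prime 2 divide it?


Factorize 15000 by dividing by 2 repeatedly.
Division steps: 2 divides 15000 exactly 3 time(s).
Exponent of 2 = 3

3


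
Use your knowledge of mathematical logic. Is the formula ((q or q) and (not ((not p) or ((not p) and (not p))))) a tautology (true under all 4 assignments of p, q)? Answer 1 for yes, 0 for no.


Check all 4 assignments:
p=0, q=0: 0
p=0, q=1: 0
p=1, q=0: 0
p=1, q=1: 1
Satisfying count = 1/4.
Tautology iff count = 4: no.

0


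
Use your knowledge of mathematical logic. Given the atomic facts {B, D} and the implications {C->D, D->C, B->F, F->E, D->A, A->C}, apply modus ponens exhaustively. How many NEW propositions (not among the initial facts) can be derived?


Initial facts: {B, D}
Apply modus ponens to closure:
  D and D->C  =>  C
  B and B->F  =>  F
  F and F->E  =>  E
  D and D->A  =>  A
Final known: {A, B, C, D, E, F}
New propositions: {A, C, E, F}
Count = 4

4


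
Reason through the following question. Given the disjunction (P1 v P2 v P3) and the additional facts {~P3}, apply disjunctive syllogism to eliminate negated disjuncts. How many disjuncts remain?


Original disjuncts (3): P1, P2, P3
Negated (eliminate): ~P3
Remaining disjuncts: P1, P2
Count = 3 - 1 = 2

2


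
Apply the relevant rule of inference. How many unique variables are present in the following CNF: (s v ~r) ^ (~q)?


Identify each variable that appears in the formula.
Variables found: q, r, s
Count = 3

3


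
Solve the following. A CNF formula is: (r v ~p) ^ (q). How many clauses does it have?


A CNF formula is a conjunction of clauses.
Clauses are separated by ^.
Counting the conjuncts: 2 clauses.

2


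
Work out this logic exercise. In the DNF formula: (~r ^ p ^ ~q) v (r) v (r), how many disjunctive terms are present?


A DNF formula is a disjunction of terms (conjunctions).
Terms are separated by v.
Counting the disjuncts: 3 terms.

3


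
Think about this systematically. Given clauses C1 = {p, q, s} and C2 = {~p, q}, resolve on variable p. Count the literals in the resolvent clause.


Remove p from C1 and ~p from C2.
C1 remainder: {q, s}
C2 remainder: {q}
Union (resolvent): {q, s}
Resolvent has 2 literal(s).

2


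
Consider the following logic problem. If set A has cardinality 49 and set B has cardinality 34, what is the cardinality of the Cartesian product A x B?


The Cartesian product A x B contains all ordered pairs (a, b).
|A x B| = |A| * |B| = 49 * 34 = 1666

1666


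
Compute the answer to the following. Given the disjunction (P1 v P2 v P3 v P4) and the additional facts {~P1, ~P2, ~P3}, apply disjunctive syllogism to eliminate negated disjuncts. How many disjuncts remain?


Original disjuncts (4): P1, P2, P3, P4
Negated (eliminate): ~P1, ~P2, ~P3
Remaining disjuncts: P4
Count = 4 - 3 = 1

1
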